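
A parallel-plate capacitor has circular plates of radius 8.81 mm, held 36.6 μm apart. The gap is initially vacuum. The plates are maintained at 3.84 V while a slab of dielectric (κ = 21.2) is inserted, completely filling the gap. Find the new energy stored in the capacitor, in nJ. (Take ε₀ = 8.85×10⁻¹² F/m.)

9.22 nJ

A = π(8.81 mm)² = 2.44×10⁻⁴ m².
Initially C₁ = ε₀A/d = 8.85×10⁻¹² × 2.44×10⁻⁴ / 3.66×10⁻⁵ = 5.90×10⁻¹¹ F.
U₁ = 4.35×10⁻¹⁰ J.
Battery connected ⇒ V is held fixed. C₂ = 21.2 C₁ and U = ½CV², so U₂/U₁ = C₂/C₁ = 21.2.
U₂ = 21.2 × 4.35×10⁻¹⁰ = 9.22×10⁻⁹ J.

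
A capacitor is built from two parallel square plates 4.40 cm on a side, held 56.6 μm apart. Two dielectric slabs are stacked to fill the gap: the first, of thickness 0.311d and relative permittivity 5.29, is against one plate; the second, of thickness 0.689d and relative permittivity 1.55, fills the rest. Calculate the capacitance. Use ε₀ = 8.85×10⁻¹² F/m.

0.601 nF

A = (4.40 cm)² = 1.94×10⁻³ m².
Stacked slabs ⇒ two capacitors in series, each with the full plate area.
C₁ = κ₁ε₀A/d₁ = 5.29 × 8.85×10⁻¹² × 1.94×10⁻³ / 1.76×10⁻⁵ = 5.15×10⁻⁹ F.
C₂ = κ₂ε₀A/d₂ = 1.55 × 8.85×10⁻¹² × 1.94×10⁻³ / 3.90×10⁻⁵ = 6.81×10⁻¹⁰ F.
C = (1/C₁ + 1/C₂)⁻¹ = 6.01×10⁻¹⁰ F.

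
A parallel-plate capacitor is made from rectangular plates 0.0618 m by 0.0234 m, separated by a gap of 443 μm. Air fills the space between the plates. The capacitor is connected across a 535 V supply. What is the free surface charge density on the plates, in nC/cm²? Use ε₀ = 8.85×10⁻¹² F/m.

A = 0.0618 × 0.0234 m² = 1.45×10⁻³ m².
C = ε₀A/d = 8.85×10⁻¹² × 1.45×10⁻³ / 4.43×10⁻⁴ = 2.89×10⁻¹¹ F.
σ = Q/A = CV/A = 2.89×10⁻¹¹ × 535 / 1.45×10⁻³ = 1.07×10⁻⁵ C/m².

σ ≈ 1.07 nC/cm²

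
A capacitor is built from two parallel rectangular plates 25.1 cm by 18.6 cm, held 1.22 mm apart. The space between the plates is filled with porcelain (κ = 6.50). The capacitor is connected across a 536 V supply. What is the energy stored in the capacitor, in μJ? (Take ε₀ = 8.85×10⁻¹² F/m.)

A = 25.1 × 18.6 cm² = 4.67×10⁻² m².
C = κε₀A/d = 6.50 × 8.85×10⁻¹² × 4.67×10⁻² / 1.22×10⁻³ = 2.20×10⁻⁹ F.
U = ½CV² = ½ × 2.20×10⁻⁹ × (536)² = 3.16×10⁻⁴ J.

316 μJ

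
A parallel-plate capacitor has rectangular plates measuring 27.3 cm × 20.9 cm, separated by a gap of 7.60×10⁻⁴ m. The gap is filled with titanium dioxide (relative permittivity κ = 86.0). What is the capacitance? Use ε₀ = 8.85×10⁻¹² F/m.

A = 27.3 × 20.9 cm² = 5.71×10⁻² m².
C = κε₀A/d = 86.0 × 8.85×10⁻¹² × 5.71×10⁻² / 7.60×10⁻⁴ = 5.71×10⁻⁸ F.

C ≈ 57.1 nF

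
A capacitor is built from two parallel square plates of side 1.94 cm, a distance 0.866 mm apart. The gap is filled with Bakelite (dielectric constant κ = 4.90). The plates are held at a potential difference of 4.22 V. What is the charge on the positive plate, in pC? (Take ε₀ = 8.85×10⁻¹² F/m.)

79.5 pC

A = (1.94 cm)² = 3.76×10⁻⁴ m².
C = κε₀A/d = 4.90 × 8.85×10⁻¹² × 3.76×10⁻⁴ / 8.66×10⁻⁴ = 1.88×10⁻¹¹ F.
Q = CV = 1.88×10⁻¹¹ × 4.22 = 7.95×10⁻¹¹ C.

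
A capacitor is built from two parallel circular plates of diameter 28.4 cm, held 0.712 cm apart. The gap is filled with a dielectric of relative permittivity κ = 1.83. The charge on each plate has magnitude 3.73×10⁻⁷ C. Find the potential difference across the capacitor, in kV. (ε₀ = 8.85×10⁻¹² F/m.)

2.59 kV

A = π(28.4/2 cm)² = 6.33×10⁻² m².
C = κε₀A/d = 1.83 × 8.85×10⁻¹² × 6.33×10⁻² / 7.12×10⁻³ = 1.44×10⁻¹⁰ F.
V = Q/C = 3.73×10⁻⁷ / 1.44×10⁻¹⁰ = 2.59×10³ V.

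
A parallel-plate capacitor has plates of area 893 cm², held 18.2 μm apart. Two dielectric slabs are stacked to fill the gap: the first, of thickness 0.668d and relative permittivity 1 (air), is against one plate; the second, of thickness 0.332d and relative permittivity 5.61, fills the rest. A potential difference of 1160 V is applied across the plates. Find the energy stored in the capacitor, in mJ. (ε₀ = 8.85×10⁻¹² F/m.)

U ≈ 40.2 mJ

A = 893 cm² = 8.93×10⁻² m².
Stacked slabs ⇒ two capacitors in series, each with the full plate area.
C₁ = κ₁ε₀A/d₁ = 1.00 × 8.85×10⁻¹² × 8.93×10⁻² / 1.22×10⁻⁵ = 6.50×10⁻⁸ F.
C₂ = κ₂ε₀A/d₂ = 5.61 × 8.85×10⁻¹² × 8.93×10⁻² / 6.04×10⁻⁶ = 7.34×10⁻⁷ F.
C = (1/C₁ + 1/C₂)⁻¹ = 5.97×10⁻⁸ F.
U = ½CV² = ½ × 5.97×10⁻⁸ × (1160)² = 4.02×10⁻² J.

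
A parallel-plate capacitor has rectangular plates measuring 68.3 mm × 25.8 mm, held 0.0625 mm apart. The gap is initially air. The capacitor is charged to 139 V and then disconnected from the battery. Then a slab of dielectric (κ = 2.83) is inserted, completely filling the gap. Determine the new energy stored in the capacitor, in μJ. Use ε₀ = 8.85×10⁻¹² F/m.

U ≈ 0.852 μJ

A = 68.3 × 25.8 mm² = 1.76×10⁻³ m².
Initially C₁ = ε₀A/d = 8.85×10⁻¹² × 1.76×10⁻³ / 6.25×10⁻⁵ = 2.50×10⁻¹⁰ F.
U₁ = 2.41×10⁻⁶ J.
Isolated ⇒ Q is held fixed. C₂ = 2.83 C₁ and U = Q²/(2C), so U₂/U₁ = C₁/C₂ = 0.353.
U₂ = 0.353 × 2.41×10⁻⁶ = 8.52×10⁻⁷ J.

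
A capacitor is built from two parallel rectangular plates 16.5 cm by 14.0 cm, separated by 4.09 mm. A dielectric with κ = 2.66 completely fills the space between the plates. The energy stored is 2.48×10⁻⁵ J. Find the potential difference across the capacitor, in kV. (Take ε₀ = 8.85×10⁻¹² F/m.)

A = 16.5 × 14.0 cm² = 2.31×10⁻² m².
C = κε₀A/d = 2.66 × 8.85×10⁻¹² × 2.31×10⁻² / 4.09×10⁻³ = 1.33×10⁻¹⁰ F.
V = √(2U/C) = √(2 × 2.48×10⁻⁵ / 1.33×10⁻¹⁰) = 6.11×10² V.

0.611 kV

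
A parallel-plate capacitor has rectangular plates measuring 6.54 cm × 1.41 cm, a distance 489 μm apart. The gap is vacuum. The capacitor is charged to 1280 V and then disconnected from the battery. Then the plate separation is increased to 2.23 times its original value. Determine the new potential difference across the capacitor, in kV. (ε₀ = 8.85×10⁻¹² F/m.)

A = 6.54 × 1.41 cm² = 9.22×10⁻⁴ m².
Initially C₁ = ε₀A/d = 8.85×10⁻¹² × 9.22×10⁻⁴ / 4.89×10⁻⁴ = 1.67×10⁻¹¹ F.
V₁ = 1.28×10³ V.
Isolated ⇒ Q is held fixed. C₂ = 0.448 C₁ and V = Q/C, so V₂/V₁ = C₁/C₂ = 2.23.
V₂ = 2.23 × 1.28×10³ = 2.85×10³ V.

2.85 kV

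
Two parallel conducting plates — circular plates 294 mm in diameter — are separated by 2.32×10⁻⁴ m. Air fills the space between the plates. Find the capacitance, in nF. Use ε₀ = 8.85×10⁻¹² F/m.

2.59 nF

A = π(294/2 mm)² = 6.79×10⁻² m².
C = ε₀A/d = 8.85×10⁻¹² × 6.79×10⁻² / 2.32×10⁻⁴ = 2.59×10⁻⁹ F.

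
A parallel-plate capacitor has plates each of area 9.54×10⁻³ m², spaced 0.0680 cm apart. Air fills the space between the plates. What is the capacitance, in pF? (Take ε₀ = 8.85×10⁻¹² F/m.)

C = ε₀A/d = 8.85×10⁻¹² × 9.54×10⁻³ / 6.80×10⁻⁴ = 1.24×10⁻¹⁰ F.

124 pF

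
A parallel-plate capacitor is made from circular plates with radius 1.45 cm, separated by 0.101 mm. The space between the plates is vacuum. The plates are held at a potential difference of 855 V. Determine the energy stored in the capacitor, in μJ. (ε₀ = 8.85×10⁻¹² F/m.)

A = π(1.45 cm)² = 6.61×10⁻⁴ m².
C = ε₀A/d = 8.85×10⁻¹² × 6.61×10⁻⁴ / 1.01×10⁻⁴ = 5.79×10⁻¹¹ F.
U = ½CV² = ½ × 5.79×10⁻¹¹ × (855)² = 2.12×10⁻⁵ J.

21.2 μJ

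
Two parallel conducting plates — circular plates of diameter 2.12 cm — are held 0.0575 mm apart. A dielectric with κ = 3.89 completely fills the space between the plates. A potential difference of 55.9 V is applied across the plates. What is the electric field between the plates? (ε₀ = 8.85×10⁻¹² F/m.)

E ≈ 0.972 MV/m

E = V/d = 55.9 / 5.75×10⁻⁵ = 9.72×10⁵ V/m.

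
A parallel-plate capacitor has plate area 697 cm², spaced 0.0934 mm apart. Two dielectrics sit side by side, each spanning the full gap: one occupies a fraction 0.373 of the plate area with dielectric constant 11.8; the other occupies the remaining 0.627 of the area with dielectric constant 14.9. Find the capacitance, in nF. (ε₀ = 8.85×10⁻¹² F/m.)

C ≈ 90.8 nF

A = 697 cm² = 6.97×10⁻² m².
Side-by-side slabs ⇒ two capacitors in parallel, each spanning the full gap.
C₁ = κ₁ε₀A₁/d = 11.8 × 8.85×10⁻¹² × 2.60×10⁻² / 9.34×10⁻⁵ = 2.91×10⁻⁸ F.
C₂ = κ₂ε₀A₂/d = 14.9 × 8.85×10⁻¹² × 4.37×10⁻² / 9.34×10⁻⁵ = 6.17×10⁻⁸ F.
C = C₁ + C₂ = 9.08×10⁻⁸ F.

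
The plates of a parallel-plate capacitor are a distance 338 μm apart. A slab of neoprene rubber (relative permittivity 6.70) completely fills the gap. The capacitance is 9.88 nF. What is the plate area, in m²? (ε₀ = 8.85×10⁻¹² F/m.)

0.0563 m²

A = Cd/(κε₀) = 9.88×10⁻⁹ × 3.38×10⁻⁴ / (6.70 × 8.85×10⁻¹²) = 5.63×10⁻² m².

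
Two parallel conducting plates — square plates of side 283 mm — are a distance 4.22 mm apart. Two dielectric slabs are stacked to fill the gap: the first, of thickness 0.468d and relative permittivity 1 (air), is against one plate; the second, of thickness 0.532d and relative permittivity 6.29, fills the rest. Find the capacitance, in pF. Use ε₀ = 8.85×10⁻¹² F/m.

A = (283 mm)² = 8.01×10⁻² m².
Stacked slabs ⇒ two capacitors in series, each with the full plate area.
C₁ = κ₁ε₀A/d₁ = 1.00 × 8.85×10⁻¹² × 8.01×10⁻² / 1.97×10⁻³ = 3.59×10⁻¹⁰ F.
C₂ = κ₂ε₀A/d₂ = 6.29 × 8.85×10⁻¹² × 8.01×10⁻² / 2.25×10⁻³ = 1.99×10⁻⁹ F.
C = (1/C₁ + 1/C₂)⁻¹ = 3.04×10⁻¹⁰ F.

304 pF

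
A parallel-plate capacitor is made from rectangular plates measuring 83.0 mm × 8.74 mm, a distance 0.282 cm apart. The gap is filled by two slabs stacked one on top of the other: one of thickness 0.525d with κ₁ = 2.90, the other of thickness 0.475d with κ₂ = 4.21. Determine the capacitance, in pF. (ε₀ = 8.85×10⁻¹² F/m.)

A = 83.0 × 8.74 mm² = 7.25×10⁻⁴ m².
Stacked slabs ⇒ two capacitors in series, each with the full plate area.
C₁ = κ₁ε₀A/d₁ = 2.90 × 8.85×10⁻¹² × 7.25×10⁻⁴ / 1.48×10⁻³ = 1.26×10⁻¹¹ F.
C₂ = κ₂ε₀A/d₂ = 4.21 × 8.85×10⁻¹² × 7.25×10⁻⁴ / 1.34×10⁻³ = 2.02×10⁻¹¹ F.
C = (1/C₁ + 1/C₂)⁻¹ = 7.75×10⁻¹² F.

7.75 pF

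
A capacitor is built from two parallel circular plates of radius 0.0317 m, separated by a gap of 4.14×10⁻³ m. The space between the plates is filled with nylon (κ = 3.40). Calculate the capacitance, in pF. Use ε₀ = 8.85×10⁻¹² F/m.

A = π(0.0317 m)² = 3.16×10⁻³ m².
C = κε₀A/d = 3.40 × 8.85×10⁻¹² × 3.16×10⁻³ / 4.14×10⁻³ = 2.29×10⁻¹¹ F.

22.9 pF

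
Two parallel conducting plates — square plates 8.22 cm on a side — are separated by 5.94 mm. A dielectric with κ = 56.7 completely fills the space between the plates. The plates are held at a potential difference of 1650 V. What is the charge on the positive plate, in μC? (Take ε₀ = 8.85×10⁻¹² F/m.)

A = (8.22 cm)² = 6.76×10⁻³ m².
C = κε₀A/d = 56.7 × 8.85×10⁻¹² × 6.76×10⁻³ / 5.94×10⁻³ = 5.71×10⁻¹⁰ F.
Q = CV = 5.71×10⁻¹⁰ × 1650 = 9.42×10⁻⁷ C.

0.942 μC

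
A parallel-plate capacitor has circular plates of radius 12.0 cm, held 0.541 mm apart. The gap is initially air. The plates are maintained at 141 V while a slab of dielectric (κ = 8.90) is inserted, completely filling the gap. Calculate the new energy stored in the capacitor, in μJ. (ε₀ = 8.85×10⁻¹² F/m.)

A = π(12.0 cm)² = 4.52×10⁻² m².
Initially C₁ = ε₀A/d = 8.85×10⁻¹² × 4.52×10⁻² / 5.41×10⁻⁴ = 7.40×10⁻¹⁰ F.
U₁ = 7.36×10⁻⁶ J.
Battery connected ⇒ V is held fixed. C₂ = 8.90 C₁ and U = ½CV², so U₂/U₁ = C₂/C₁ = 8.90.
U₂ = 8.90 × 7.36×10⁻⁶ = 6.55×10⁻⁵ J.

65.5 μJ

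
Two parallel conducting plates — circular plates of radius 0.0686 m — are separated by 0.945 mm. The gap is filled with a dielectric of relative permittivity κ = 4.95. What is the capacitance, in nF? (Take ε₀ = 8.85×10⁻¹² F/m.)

A = π(0.0686 m)² = 1.48×10⁻² m².
C = κε₀A/d = 4.95 × 8.85×10⁻¹² × 1.48×10⁻² / 9.45×10⁻⁴ = 6.85×10⁻¹⁰ F.

0.685 nF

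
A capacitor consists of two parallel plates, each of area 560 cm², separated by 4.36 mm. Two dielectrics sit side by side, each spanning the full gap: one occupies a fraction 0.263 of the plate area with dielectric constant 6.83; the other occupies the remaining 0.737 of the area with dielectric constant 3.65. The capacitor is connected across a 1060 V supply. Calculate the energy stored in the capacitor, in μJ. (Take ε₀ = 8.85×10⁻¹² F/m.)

A = 560 cm² = 5.60×10⁻² m².
Side-by-side slabs ⇒ two capacitors in parallel, each spanning the full gap.
C₁ = κ₁ε₀A₁/d = 6.83 × 8.85×10⁻¹² × 1.47×10⁻² / 4.36×10⁻³ = 2.04×10⁻¹⁰ F.
C₂ = κ₂ε₀A₂/d = 3.65 × 8.85×10⁻¹² × 4.13×10⁻² / 4.36×10⁻³ = 3.06×10⁻¹⁰ F.
C = C₁ + C₂ = 5.10×10⁻¹⁰ F.
U = ½CV² = ½ × 5.10×10⁻¹⁰ × (1060)² = 2.86×10⁻⁴ J.

U ≈ 286 μJ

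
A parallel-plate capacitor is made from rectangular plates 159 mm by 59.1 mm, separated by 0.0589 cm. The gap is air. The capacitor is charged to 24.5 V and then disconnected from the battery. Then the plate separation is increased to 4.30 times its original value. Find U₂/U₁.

Isolated ⇒ Q is held fixed.
C₂ = 0.233 C₁ and U = Q²/(2C), so U₂/U₁ = C₁/C₂ = 4.30.

4.30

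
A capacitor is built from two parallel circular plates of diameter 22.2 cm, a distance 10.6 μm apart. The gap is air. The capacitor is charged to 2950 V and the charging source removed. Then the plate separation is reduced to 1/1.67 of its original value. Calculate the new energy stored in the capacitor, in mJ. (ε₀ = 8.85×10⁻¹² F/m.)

84.2 mJ

A = π(22.2/2 cm)² = 3.87×10⁻² m².
Initially C₁ = ε₀A/d = 8.85×10⁻¹² × 3.87×10⁻² / 1.06×10⁻⁵ = 3.23×10⁻⁸ F.
U₁ = 0.141 J.
Isolated ⇒ Q is held fixed. C₂ = 1.67 C₁ and U = Q²/(2C), so U₂/U₁ = C₁/C₂ = 0.599.
U₂ = 0.599 × 0.141 = 8.42×10⁻² J.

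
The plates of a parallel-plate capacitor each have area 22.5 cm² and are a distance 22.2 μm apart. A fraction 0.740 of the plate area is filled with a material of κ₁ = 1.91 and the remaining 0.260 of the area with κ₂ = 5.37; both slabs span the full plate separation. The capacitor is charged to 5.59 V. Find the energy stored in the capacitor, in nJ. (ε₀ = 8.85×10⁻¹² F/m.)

A = 22.5 cm² = 2.25×10⁻³ m².
Side-by-side slabs ⇒ two capacitors in parallel, each spanning the full gap.
C₁ = κ₁ε₀A₁/d = 1.91 × 8.85×10⁻¹² × 1.67×10⁻³ / 2.22×10⁻⁵ = 1.27×10⁻⁹ F.
C₂ = κ₂ε₀A₂/d = 5.37 × 8.85×10⁻¹² × 5.85×10⁻⁴ / 2.22×10⁻⁵ = 1.25×10⁻⁹ F.
C = C₁ + C₂ = 2.52×10⁻⁹ F.
U = ½CV² = ½ × 2.52×10⁻⁹ × (5.59)² = 3.94×10⁻⁸ J.

39.4 nJ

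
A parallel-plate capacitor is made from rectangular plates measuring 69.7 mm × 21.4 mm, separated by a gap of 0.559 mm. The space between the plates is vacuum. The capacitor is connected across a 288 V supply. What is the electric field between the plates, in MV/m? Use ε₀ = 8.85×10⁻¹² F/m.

E = V/d = 288 / 5.59×10⁻⁴ = 5.15×10⁵ V/m.

0.515 MV/m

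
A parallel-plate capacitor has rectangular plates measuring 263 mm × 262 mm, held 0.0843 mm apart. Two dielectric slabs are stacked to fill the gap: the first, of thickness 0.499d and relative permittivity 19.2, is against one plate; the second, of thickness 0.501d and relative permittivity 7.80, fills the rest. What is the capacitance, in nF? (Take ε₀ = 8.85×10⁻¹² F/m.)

80.2 nF

A = 263 × 262 mm² = 6.89×10⁻² m².
Stacked slabs ⇒ two capacitors in series, each with the full plate area.
C₁ = κ₁ε₀A/d₁ = 19.2 × 8.85×10⁻¹² × 6.89×10⁻² / 4.21×10⁻⁵ = 2.78×10⁻⁷ F.
C₂ = κ₂ε₀A/d₂ = 7.80 × 8.85×10⁻¹² × 6.89×10⁻² / 4.22×10⁻⁵ = 1.13×10⁻⁷ F.
C = (1/C₁ + 1/C₂)⁻¹ = 8.02×10⁻⁸ F.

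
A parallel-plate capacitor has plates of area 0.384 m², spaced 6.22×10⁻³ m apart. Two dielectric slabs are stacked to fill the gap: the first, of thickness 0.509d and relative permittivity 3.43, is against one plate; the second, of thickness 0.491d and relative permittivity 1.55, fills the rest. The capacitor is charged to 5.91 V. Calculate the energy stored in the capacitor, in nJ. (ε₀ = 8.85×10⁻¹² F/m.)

Stacked slabs ⇒ two capacitors in series, each with the full plate area.
C₁ = κ₁ε₀A/d₁ = 3.43 × 8.85×10⁻¹² × 0.384 / 3.17×10⁻³ = 3.68×10⁻⁹ F.
C₂ = κ₂ε₀A/d₂ = 1.55 × 8.85×10⁻¹² × 0.384 / 3.05×10⁻³ = 1.72×10⁻⁹ F.
C = (1/C₁ + 1/C₂)⁻¹ = 1.17×10⁻⁹ F.
U = ½CV² = ½ × 1.17×10⁻⁹ × (5.91)² = 2.05×10⁻⁸ J.

U ≈ 20.5 nJ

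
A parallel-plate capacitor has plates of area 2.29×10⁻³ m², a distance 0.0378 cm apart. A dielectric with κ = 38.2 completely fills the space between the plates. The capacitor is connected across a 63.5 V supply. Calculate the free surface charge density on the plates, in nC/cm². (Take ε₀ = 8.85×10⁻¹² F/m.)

C = κε₀A/d = 38.2 × 8.85×10⁻¹² × 2.29×10⁻³ / 3.78×10⁻⁴ = 2.05×10⁻⁹ F.
σ = Q/A = CV/A = 2.05×10⁻⁹ × 63.5 / 2.29×10⁻³ = 5.68×10⁻⁵ C/m².

5.68 nC/cm²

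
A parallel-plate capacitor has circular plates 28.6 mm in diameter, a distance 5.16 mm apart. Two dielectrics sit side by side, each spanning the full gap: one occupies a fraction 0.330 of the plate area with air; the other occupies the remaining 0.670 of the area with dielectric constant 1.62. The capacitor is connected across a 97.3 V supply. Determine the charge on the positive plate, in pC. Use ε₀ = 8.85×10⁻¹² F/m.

A = π(28.6/2 mm)² = 6.42×10⁻⁴ m².
Side-by-side slabs ⇒ two capacitors in parallel, each spanning the full gap.
C₁ = κ₁ε₀A₁/d = 1.00 × 8.85×10⁻¹² × 2.12×10⁻⁴ / 5.16×10⁻³ = 3.64×10⁻¹³ F.
C₂ = κ₂ε₀A₂/d = 1.62 × 8.85×10⁻¹² × 4.30×10⁻⁴ / 5.16×10⁻³ = 1.20×10⁻¹² F.
C = C₁ + C₂ = 1.56×10⁻¹² F.
Q = CV = 1.56×10⁻¹² × 97.3 = 1.52×10⁻¹⁰ C.

152 pC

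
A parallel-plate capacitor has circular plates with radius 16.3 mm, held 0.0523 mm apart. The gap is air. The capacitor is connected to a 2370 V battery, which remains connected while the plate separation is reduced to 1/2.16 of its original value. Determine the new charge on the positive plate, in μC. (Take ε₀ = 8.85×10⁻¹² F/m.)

0.723 μC

A = π(16.3 mm)² = 8.35×10⁻⁴ m².
Initially C₁ = ε₀A/d = 8.85×10⁻¹² × 8.35×10⁻⁴ / 5.23×10⁻⁵ = 1.41×10⁻¹⁰ F.
Q₁ = 3.35×10⁻⁷ C.
Battery connected ⇒ V is held fixed. C₂ = 2.16 C₁ and Q = CV, so Q₂/Q₁ = C₂/C₁ = 2.16.
Q₂ = 2.16 × 3.35×10⁻⁷ = 7.23×10⁻⁷ C.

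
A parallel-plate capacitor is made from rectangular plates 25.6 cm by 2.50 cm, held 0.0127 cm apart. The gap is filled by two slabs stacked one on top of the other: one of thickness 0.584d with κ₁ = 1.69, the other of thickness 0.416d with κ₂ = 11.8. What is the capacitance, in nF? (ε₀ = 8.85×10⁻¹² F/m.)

C ≈ 1.17 nF

A = 25.6 × 2.50 cm² = 6.40×10⁻³ m².
Stacked slabs ⇒ two capacitors in series, each with the full plate area.
C₁ = κ₁ε₀A/d₁ = 1.69 × 8.85×10⁻¹² × 6.40×10⁻³ / 7.42×10⁻⁵ = 1.29×10⁻⁹ F.
C₂ = κ₂ε₀A/d₂ = 11.8 × 8.85×10⁻¹² × 6.40×10⁻³ / 5.28×10⁻⁵ = 1.27×10⁻⁸ F.
C = (1/C₁ + 1/C₂)⁻¹ = 1.17×10⁻⁹ F.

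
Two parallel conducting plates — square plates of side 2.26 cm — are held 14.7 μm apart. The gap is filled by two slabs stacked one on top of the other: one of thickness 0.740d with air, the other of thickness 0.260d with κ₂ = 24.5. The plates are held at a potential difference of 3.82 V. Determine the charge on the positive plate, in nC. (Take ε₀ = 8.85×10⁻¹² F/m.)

Q ≈ 1.56 nC

A = (2.26 cm)² = 5.11×10⁻⁴ m².
Stacked slabs ⇒ two capacitors in series, each with the full plate area.
C₁ = κ₁ε₀A/d₁ = 1.00 × 8.85×10⁻¹² × 5.11×10⁻⁴ / 1.09×10⁻⁵ = 4.16×10⁻¹⁰ F.
C₂ = κ₂ε₀A/d₂ = 24.5 × 8.85×10⁻¹² × 5.11×10⁻⁴ / 3.82×10⁻⁶ = 2.90×10⁻⁸ F.
C = (1/C₁ + 1/C₂)⁻¹ = 4.10×10⁻¹⁰ F.
Q = CV = 4.10×10⁻¹⁰ × 3.82 = 1.56×10⁻⁹ C.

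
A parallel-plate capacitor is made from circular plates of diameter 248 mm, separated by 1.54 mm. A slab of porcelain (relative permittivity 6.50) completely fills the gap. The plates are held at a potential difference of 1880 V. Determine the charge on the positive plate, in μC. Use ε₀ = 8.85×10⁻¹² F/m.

Q ≈ 3.39 μC

A = π(248/2 mm)² = 4.83×10⁻² m².
C = κε₀A/d = 6.50 × 8.85×10⁻¹² × 4.83×10⁻² / 1.54×10⁻³ = 1.80×10⁻⁹ F.
Q = CV = 1.80×10⁻⁹ × 1880 = 3.39×10⁻⁶ C.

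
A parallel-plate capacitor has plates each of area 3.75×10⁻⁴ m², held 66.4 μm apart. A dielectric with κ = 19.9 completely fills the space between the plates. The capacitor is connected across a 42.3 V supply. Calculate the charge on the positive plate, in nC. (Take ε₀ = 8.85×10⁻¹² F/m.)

Q ≈ 42.1 nC

C = κε₀A/d = 19.9 × 8.85×10⁻¹² × 3.75×10⁻⁴ / 6.64×10⁻⁵ = 9.95×10⁻¹⁰ F.
Q = CV = 9.95×10⁻¹⁰ × 42.3 = 4.21×10⁻⁸ C.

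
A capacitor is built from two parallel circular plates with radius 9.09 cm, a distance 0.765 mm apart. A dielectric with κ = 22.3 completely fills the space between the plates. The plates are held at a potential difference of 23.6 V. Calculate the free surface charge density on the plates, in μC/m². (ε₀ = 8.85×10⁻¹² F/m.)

6.09 μC/m²

A = π(9.09 cm)² = 2.60×10⁻² m².
C = κε₀A/d = 22.3 × 8.85×10⁻¹² × 2.60×10⁻² / 7.65×10⁻⁴ = 6.70×10⁻⁹ F.
σ = Q/A = CV/A = 6.70×10⁻⁹ × 23.6 / 2.60×10⁻² = 6.09×10⁻⁶ C/m².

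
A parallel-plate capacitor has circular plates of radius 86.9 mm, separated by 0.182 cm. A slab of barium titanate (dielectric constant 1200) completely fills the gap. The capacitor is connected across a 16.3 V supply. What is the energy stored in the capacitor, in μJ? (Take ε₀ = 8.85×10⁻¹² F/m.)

U ≈ 18.4 μJ

A = π(86.9 mm)² = 2.37×10⁻² m².
C = κε₀A/d = 1200 × 8.85×10⁻¹² × 2.37×10⁻² / 1.82×10⁻³ = 1.38×10⁻⁷ F.
U = ½CV² = ½ × 1.38×10⁻⁷ × (16.3)² = 1.84×10⁻⁵ J.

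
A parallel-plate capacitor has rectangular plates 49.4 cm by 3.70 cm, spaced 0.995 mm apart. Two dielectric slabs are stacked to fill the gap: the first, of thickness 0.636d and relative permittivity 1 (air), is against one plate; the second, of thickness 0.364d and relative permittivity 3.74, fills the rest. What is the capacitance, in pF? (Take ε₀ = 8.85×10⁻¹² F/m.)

222 pF

A = 49.4 × 3.70 cm² = 1.83×10⁻² m².
Stacked slabs ⇒ two capacitors in series, each with the full plate area.
C₁ = κ₁ε₀A/d₁ = 1.00 × 8.85×10⁻¹² × 1.83×10⁻² / 6.33×10⁻⁴ = 2.56×10⁻¹⁰ F.
C₂ = κ₂ε₀A/d₂ = 3.74 × 8.85×10⁻¹² × 1.83×10⁻² / 3.62×10⁻⁴ = 1.67×10⁻⁹ F.
C = (1/C₁ + 1/C₂)⁻¹ = 2.22×10⁻¹⁰ F.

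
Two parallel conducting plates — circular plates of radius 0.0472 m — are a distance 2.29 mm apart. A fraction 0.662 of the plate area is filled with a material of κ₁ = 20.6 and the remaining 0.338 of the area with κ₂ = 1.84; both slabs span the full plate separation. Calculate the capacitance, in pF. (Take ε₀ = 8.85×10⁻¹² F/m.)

A = π(0.0472 m)² = 7.00×10⁻³ m².
Side-by-side slabs ⇒ two capacitors in parallel, each spanning the full gap.
C₁ = κ₁ε₀A₁/d = 20.6 × 8.85×10⁻¹² × 4.63×10⁻³ / 2.29×10⁻³ = 3.69×10⁻¹⁰ F.
C₂ = κ₂ε₀A₂/d = 1.84 × 8.85×10⁻¹² × 2.37×10⁻³ / 2.29×10⁻³ = 1.68×10⁻¹¹ F.
C = C₁ + C₂ = 3.86×10⁻¹⁰ F.

C ≈ 386 pF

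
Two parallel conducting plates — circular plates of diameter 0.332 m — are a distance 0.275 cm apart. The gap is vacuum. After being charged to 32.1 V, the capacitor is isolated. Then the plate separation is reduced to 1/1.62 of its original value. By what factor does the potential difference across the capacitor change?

0.617

Isolated ⇒ Q is held fixed.
C₂ = 1.62 C₁ and V = Q/C, so V₂/V₁ = C₁/C₂ = 0.617.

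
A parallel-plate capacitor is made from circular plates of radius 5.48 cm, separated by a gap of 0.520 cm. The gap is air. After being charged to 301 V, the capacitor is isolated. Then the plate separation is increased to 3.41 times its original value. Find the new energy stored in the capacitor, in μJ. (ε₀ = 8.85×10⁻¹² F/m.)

A = π(5.48 cm)² = 9.43×10⁻³ m².
Initially C₁ = ε₀A/d = 8.85×10⁻¹² × 9.43×10⁻³ / 5.20×10⁻³ = 1.61×10⁻¹¹ F.
U₁ = 7.27×10⁻⁷ J.
Isolated ⇒ Q is held fixed. C₂ = 0.293 C₁ and U = Q²/(2C), so U₂/U₁ = C₁/C₂ = 3.41.
U₂ = 3.41 × 7.27×10⁻⁷ = 2.48×10⁻⁶ J.

U ≈ 2.48 μJ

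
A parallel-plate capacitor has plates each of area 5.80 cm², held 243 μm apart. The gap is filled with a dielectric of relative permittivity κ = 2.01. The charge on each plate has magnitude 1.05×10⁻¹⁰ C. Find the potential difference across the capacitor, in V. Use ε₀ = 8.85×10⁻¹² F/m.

V ≈ 2.47 V

A = 5.80 cm² = 5.80×10⁻⁴ m².
C = κε₀A/d = 2.01 × 8.85×10⁻¹² × 5.80×10⁻⁴ / 2.43×10⁻⁴ = 4.25×10⁻¹¹ F.
V = Q/C = 1.05×10⁻¹⁰ / 4.25×10⁻¹¹ = 2.47 V.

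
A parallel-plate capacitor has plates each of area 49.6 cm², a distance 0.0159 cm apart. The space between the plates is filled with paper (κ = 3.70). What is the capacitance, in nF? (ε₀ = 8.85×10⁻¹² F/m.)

A = 49.6 cm² = 4.96×10⁻³ m².
C = κε₀A/d = 3.70 × 8.85×10⁻¹² × 4.96×10⁻³ / 1.59×10⁻⁴ = 1.02×10⁻⁹ F.

C ≈ 1.02 nF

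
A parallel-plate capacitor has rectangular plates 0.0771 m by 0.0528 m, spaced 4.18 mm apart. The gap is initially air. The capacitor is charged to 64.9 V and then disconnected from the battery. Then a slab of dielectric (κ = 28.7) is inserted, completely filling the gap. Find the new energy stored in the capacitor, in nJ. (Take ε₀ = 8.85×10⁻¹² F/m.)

A = 0.0771 × 0.0528 m² = 4.07×10⁻³ m².
Initially C₁ = ε₀A/d = 8.85×10⁻¹² × 4.07×10⁻³ / 4.18×10⁻³ = 8.62×10⁻¹² F.
U₁ = 1.82×10⁻⁸ J.
Isolated ⇒ Q is held fixed. C₂ = 28.7 C₁ and U = Q²/(2C), so U₂/U₁ = C₁/C₂ = 0.0348.
U₂ = 0.0348 × 1.82×10⁻⁸ = 6.32×10⁻¹⁰ J.

0.632 nJ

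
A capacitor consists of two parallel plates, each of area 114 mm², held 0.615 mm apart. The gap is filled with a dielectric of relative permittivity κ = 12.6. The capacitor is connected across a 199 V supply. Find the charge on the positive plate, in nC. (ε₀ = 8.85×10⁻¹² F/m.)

Q ≈ 4.11 nC

A = 114 mm² = 1.14×10⁻⁴ m².
C = κε₀A/d = 12.6 × 8.85×10⁻¹² × 1.14×10⁻⁴ / 6.15×10⁻⁴ = 2.07×10⁻¹¹ F.
Q = CV = 2.07×10⁻¹¹ × 199 = 4.11×10⁻⁹ C.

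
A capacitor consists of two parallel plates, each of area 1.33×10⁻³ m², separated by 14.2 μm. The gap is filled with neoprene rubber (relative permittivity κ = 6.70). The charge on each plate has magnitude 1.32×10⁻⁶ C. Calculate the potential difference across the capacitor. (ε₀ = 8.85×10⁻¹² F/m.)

V ≈ 238 V

C = κε₀A/d = 6.70 × 8.85×10⁻¹² × 1.33×10⁻³ / 1.42×10⁻⁵ = 5.55×10⁻⁹ F.
V = Q/C = 1.32×10⁻⁶ / 5.55×10⁻⁹ = 2.38×10² V.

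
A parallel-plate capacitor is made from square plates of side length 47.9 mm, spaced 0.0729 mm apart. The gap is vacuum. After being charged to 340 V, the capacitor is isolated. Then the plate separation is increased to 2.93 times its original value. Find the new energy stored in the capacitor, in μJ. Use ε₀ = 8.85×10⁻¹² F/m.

A = (47.9 mm)² = 2.29×10⁻³ m².
Initially C₁ = ε₀A/d = 8.85×10⁻¹² × 2.29×10⁻³ / 7.29×10⁻⁵ = 2.79×10⁻¹⁰ F.
U₁ = 1.61×10⁻⁵ J.
Isolated ⇒ Q is held fixed. C₂ = 0.341 C₁ and U = Q²/(2C), so U₂/U₁ = C₁/C₂ = 2.93.
U₂ = 2.93 × 1.61×10⁻⁵ = 4.72×10⁻⁵ J.

U ≈ 47.2 μJ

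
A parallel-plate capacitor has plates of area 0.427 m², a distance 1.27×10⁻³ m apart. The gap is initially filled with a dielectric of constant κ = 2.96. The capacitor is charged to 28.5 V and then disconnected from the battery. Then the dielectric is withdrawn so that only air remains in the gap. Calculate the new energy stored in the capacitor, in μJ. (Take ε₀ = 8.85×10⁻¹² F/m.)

10.6 μJ

Initially C₁ = κε₀A/d = 2.96 × 8.85×10⁻¹² × 0.427 / 1.27×10⁻³ = 8.81×10⁻⁹ F.
U₁ = 3.58×10⁻⁶ J.
Isolated ⇒ Q is held fixed. C₂ = 0.338 C₁ and U = Q²/(2C), so U₂/U₁ = C₁/C₂ = 2.96.
U₂ = 2.96 × 3.58×10⁻⁶ = 1.06×10⁻⁵ J.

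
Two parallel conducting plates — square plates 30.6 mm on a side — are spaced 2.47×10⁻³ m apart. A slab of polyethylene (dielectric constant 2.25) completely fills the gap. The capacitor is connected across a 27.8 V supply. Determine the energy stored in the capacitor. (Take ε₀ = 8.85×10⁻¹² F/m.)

U ≈ 2.92 nJ

A = (30.6 mm)² = 9.36×10⁻⁴ m².
C = κε₀A/d = 2.25 × 8.85×10⁻¹² × 9.36×10⁻⁴ / 2.47×10⁻³ = 7.55×10⁻¹² F.
U = ½CV² = ½ × 7.55×10⁻¹² × (27.8)² = 2.92×10⁻⁹ J.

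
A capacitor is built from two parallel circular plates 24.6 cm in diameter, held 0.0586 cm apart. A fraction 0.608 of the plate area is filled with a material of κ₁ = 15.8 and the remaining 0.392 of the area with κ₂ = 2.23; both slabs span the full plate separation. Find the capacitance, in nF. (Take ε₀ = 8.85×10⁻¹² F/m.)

C ≈ 7.52 nF

A = π(24.6/2 cm)² = 4.75×10⁻² m².
Side-by-side slabs ⇒ two capacitors in parallel, each spanning the full gap.
C₁ = κ₁ε₀A₁/d = 15.8 × 8.85×10⁻¹² × 2.89×10⁻² / 5.86×10⁻⁴ = 6.90×10⁻⁹ F.
C₂ = κ₂ε₀A₂/d = 2.23 × 8.85×10⁻¹² × 1.86×10⁻² / 5.86×10⁻⁴ = 6.27×10⁻¹⁰ F.
C = C₁ + C₂ = 7.52×10⁻⁹ F.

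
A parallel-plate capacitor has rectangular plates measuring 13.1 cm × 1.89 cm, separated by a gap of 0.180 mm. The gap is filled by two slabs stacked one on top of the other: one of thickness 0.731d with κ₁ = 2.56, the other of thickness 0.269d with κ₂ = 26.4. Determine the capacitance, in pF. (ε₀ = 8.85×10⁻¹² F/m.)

C ≈ 412 pF

A = 13.1 × 1.89 cm² = 2.48×10⁻³ m².
Stacked slabs ⇒ two capacitors in series, each with the full plate area.
C₁ = κ₁ε₀A/d₁ = 2.56 × 8.85×10⁻¹² × 2.48×10⁻³ / 1.32×10⁻⁴ = 4.26×10⁻¹⁰ F.
C₂ = κ₂ε₀A/d₂ = 26.4 × 8.85×10⁻¹² × 2.48×10⁻³ / 4.84×10⁻⁵ = 1.19×10⁻⁸ F.
C = (1/C₁ + 1/C₂)⁻¹ = 4.12×10⁻¹⁰ F.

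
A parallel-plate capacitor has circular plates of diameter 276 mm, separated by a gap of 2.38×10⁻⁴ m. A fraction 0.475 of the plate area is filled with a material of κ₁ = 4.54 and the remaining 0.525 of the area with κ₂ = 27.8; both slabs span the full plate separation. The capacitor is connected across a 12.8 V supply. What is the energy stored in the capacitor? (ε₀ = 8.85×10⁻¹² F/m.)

A = π(276/2 mm)² = 5.98×10⁻² m².
Side-by-side slabs ⇒ two capacitors in parallel, each spanning the full gap.
C₁ = κ₁ε₀A₁/d = 4.54 × 8.85×10⁻¹² × 2.84×10⁻² / 2.38×10⁻⁴ = 4.80×10⁻⁹ F.
C₂ = κ₂ε₀A₂/d = 27.8 × 8.85×10⁻¹² × 3.14×10⁻² / 2.38×10⁻⁴ = 3.25×10⁻⁸ F.
C = C₁ + C₂ = 3.73×10⁻⁸ F.
U = ½CV² = ½ × 3.73×10⁻⁸ × (12.8)² = 3.05×10⁻⁶ J.

3.05 μJ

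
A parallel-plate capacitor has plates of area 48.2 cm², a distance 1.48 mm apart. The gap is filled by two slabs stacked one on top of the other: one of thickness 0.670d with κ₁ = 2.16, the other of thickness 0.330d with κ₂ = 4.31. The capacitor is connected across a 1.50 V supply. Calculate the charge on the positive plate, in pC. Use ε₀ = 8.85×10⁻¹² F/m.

A = 48.2 cm² = 4.82×10⁻³ m².
Stacked slabs ⇒ two capacitors in series, each with the full plate area.
C₁ = κ₁ε₀A/d₁ = 2.16 × 8.85×10⁻¹² × 4.82×10⁻³ / 9.92×10⁻⁴ = 9.29×10⁻¹¹ F.
C₂ = κ₂ε₀A/d₂ = 4.31 × 8.85×10⁻¹² × 4.82×10⁻³ / 4.88×10⁻⁴ = 3.76×10⁻¹⁰ F.
C = (1/C₁ + 1/C₂)⁻¹ = 7.45×10⁻¹¹ F.
Q = CV = 7.45×10⁻¹¹ × 1.50 = 1.12×10⁻¹⁰ C.

112 pC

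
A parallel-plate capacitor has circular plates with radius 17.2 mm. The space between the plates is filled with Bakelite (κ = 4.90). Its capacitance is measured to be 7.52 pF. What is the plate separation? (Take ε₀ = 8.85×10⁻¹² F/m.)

5.36 mm

A = π(17.2 mm)² = 9.29×10⁻⁴ m².
d = κε₀A/C = 4.90 × 8.85×10⁻¹² × 9.29×10⁻⁴ / 7.52×10⁻¹² = 5.36×10⁻³ m.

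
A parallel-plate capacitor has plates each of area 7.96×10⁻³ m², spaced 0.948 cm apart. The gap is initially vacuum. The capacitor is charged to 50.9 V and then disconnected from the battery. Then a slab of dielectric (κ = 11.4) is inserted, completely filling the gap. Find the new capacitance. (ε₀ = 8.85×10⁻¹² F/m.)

84.7 pF

Initially C₁ = ε₀A/d = 8.85×10⁻¹² × 7.96×10⁻³ / 9.48×10⁻³ = 7.43×10⁻¹² F.
C = κε₀A/d scales with κ, so C₂/C₁ = κ = 11.4.
C₂ = 11.4 × 7.43×10⁻¹² = 8.47×10⁻¹¹ F.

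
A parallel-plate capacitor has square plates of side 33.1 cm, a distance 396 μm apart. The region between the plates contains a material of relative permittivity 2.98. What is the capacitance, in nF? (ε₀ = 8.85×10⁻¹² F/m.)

A = (33.1 cm)² = 0.110 m².
C = κε₀A/d = 2.98 × 8.85×10⁻¹² × 0.110 / 3.96×10⁻⁴ = 7.30×10⁻⁹ F.

C ≈ 7.30 nF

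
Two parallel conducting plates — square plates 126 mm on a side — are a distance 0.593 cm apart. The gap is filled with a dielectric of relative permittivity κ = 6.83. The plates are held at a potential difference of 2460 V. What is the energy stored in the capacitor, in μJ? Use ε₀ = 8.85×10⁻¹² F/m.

A = (126 mm)² = 1.59×10⁻² m².
C = κε₀A/d = 6.83 × 8.85×10⁻¹² × 1.59×10⁻² / 5.93×10⁻³ = 1.62×10⁻¹⁰ F.
U = ½CV² = ½ × 1.62×10⁻¹⁰ × (2460)² = 4.90×10⁻⁴ J.

U ≈ 490 μJ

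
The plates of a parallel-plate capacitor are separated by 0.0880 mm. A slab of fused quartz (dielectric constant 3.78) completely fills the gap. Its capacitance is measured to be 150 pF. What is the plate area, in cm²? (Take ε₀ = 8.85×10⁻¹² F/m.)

3.95 cm²

A = Cd/(κε₀) = 1.50×10⁻¹⁰ × 8.80×10⁻⁵ / (3.78 × 8.85×10⁻¹²) = 3.95×10⁻⁴ m².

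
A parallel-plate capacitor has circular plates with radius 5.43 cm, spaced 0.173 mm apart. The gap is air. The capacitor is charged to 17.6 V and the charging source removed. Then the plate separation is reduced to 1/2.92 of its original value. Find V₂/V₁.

Isolated ⇒ Q is held fixed.
C₂ = 2.92 C₁ and V = Q/C, so V₂/V₁ = C₁/C₂ = 0.342.

V₂/V₁ ≈ 0.342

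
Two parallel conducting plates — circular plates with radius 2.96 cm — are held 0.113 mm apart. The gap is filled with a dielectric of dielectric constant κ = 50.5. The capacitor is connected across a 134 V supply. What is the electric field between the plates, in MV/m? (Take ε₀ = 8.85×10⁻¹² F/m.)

E = V/d = 134 / 1.13×10⁻⁴ = 1.19×10⁶ V/m.

1.19 MV/m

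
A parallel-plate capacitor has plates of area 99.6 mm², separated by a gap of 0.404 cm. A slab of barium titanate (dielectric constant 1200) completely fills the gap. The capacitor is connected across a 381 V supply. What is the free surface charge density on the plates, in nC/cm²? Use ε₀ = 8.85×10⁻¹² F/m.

A = 99.6 mm² = 9.96×10⁻⁵ m².
C = κε₀A/d = 1200 × 8.85×10⁻¹² × 9.96×10⁻⁵ / 4.04×10⁻³ = 2.62×10⁻¹⁰ F.
σ = Q/A = CV/A = 2.62×10⁻¹⁰ × 381 / 9.96×10⁻⁵ = 1.00×10⁻³ C/m².

σ ≈ 100 nC/cm²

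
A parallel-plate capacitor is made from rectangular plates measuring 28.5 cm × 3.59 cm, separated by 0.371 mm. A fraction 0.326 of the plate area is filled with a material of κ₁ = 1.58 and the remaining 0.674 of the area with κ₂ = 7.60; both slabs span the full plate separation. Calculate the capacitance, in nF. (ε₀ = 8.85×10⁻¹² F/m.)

C ≈ 1.38 nF

A = 28.5 × 3.59 cm² = 1.02×10⁻² m².
Side-by-side slabs ⇒ two capacitors in parallel, each spanning the full gap.
C₁ = κ₁ε₀A₁/d = 1.58 × 8.85×10⁻¹² × 3.34×10⁻³ / 3.71×10⁻⁴ = 1.26×10⁻¹⁰ F.
C₂ = κ₂ε₀A₂/d = 7.60 × 8.85×10⁻¹² × 6.90×10⁻³ / 3.71×10⁻⁴ = 1.25×10⁻⁹ F.
C = C₁ + C₂ = 1.38×10⁻⁹ F.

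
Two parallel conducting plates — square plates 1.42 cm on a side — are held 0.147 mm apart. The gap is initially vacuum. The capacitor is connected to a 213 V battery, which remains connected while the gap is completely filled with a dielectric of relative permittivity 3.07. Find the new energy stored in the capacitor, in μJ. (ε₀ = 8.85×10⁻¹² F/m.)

0.845 μJ

A = (1.42 cm)² = 2.02×10⁻⁴ m².
Initially C₁ = ε₀A/d = 8.85×10⁻¹² × 2.02×10⁻⁴ / 1.47×10⁻⁴ = 1.21×10⁻¹¹ F.
U₁ = 2.75×10⁻⁷ J.
Battery connected ⇒ V is held fixed. C₂ = 3.07 C₁ and U = ½CV², so U₂/U₁ = C₂/C₁ = 3.07.
U₂ = 3.07 × 2.75×10⁻⁷ = 8.45×10⁻⁷ J.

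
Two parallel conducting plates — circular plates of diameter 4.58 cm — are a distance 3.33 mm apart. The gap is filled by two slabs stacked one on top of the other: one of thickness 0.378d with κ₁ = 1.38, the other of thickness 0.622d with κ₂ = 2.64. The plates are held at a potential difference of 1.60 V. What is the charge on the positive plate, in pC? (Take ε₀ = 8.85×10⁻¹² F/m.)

Q ≈ 13.7 pC

A = π(4.58/2 cm)² = 1.65×10⁻³ m².
Stacked slabs ⇒ two capacitors in series, each with the full plate area.
C₁ = κ₁ε₀A/d₁ = 1.38 × 8.85×10⁻¹² × 1.65×10⁻³ / 1.26×10⁻³ = 1.60×10⁻¹¹ F.
C₂ = κ₂ε₀A/d₂ = 2.64 × 8.85×10⁻¹² × 1.65×10⁻³ / 2.07×10⁻³ = 1.86×10⁻¹¹ F.
C = (1/C₁ + 1/C₂)⁻¹ = 8.59×10⁻¹² F.
Q = CV = 8.59×10⁻¹² × 1.60 = 1.37×10⁻¹¹ C.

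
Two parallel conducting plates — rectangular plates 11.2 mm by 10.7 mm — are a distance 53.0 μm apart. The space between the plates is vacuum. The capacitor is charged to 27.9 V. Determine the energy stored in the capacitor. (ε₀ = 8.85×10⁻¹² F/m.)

7.79 nJ

A = 11.2 × 10.7 mm² = 1.20×10⁻⁴ m².
C = ε₀A/d = 8.85×10⁻¹² × 1.20×10⁻⁴ / 5.30×10⁻⁵ = 2.00×10⁻¹¹ F.
U = ½CV² = ½ × 2.00×10⁻¹¹ × (27.9)² = 7.79×10⁻⁹ J.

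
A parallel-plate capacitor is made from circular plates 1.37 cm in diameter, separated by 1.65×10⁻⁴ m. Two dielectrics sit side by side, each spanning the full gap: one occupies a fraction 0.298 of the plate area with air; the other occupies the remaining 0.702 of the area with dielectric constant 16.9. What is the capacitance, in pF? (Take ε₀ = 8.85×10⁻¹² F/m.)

C ≈ 96.2 pF

A = π(1.37/2 cm)² = 1.47×10⁻⁴ m².
Side-by-side slabs ⇒ two capacitors in parallel, each spanning the full gap.
C₁ = κ₁ε₀A₁/d = 1.00 × 8.85×10⁻¹² × 4.39×10⁻⁵ / 1.65×10⁻⁴ = 2.36×10⁻¹² F.
C₂ = κ₂ε₀A₂/d = 16.9 × 8.85×10⁻¹² × 1.03×10⁻⁴ / 1.65×10⁻⁴ = 9.38×10⁻¹¹ F.
C = C₁ + C₂ = 9.62×10⁻¹¹ F.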